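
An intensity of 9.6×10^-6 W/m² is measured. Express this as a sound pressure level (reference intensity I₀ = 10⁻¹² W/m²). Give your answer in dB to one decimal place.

L = 10·log₁₀(I/I₀) = 10·log₁₀(9.6×10^-6/10⁻¹²) = 10·log₁₀(9.6×10^6).
L = 10·(0.9823 + 6) = 69.82 dB.

69.8 dB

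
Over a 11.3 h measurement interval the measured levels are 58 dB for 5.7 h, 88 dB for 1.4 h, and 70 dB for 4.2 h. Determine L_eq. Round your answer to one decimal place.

79.1 dB

Weight each interval's intensity by its duration and average over T = 11.3 h:
Σ tᵢ·10^(Lᵢ/10) = 5.7·10^(58/10) + 1.4·10^(88/10) + 4.2·10^(70/10) = 9.289e+08.
L_eq = 10·log₁₀(9.289e+08/11.3) = 79.15 dB.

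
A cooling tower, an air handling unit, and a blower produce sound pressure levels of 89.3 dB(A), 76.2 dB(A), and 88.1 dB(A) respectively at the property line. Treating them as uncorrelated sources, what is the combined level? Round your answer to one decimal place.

91.9 dB(A)

Incoherent sources combine by intensity addition: L_total = 10·log₁₀(Σ 10^(L_i/10)).
Σ 10^(L/10) = 10^(89.3/10) + 10^(76.2/10) + 10^(88.1/10) = 1.538e+09.
L_total = 10·log₁₀(1.538e+09) = 91.87 dB(A).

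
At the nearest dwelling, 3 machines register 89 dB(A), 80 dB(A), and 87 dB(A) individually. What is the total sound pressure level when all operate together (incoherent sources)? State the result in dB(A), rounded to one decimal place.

For uncorrelated sources the intensities add, so convert each level to linear form, sum, and take 10·log₁₀ of the total.
Σ 10^(L/10) = 10^(89/10) + 10^(80/10) + 10^(87/10) = 1.396e+09.
L_total = 10·log₁₀(1.396e+09) = 91.45 dB(A).

91.4 dB(A)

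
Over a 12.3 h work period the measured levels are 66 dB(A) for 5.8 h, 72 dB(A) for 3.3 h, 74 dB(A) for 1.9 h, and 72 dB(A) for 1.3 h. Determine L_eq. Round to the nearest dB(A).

Weight each interval's intensity by its duration and average over T = 12.3 h:
Σ tᵢ·10^(Lᵢ/10) = 5.8·10^(66/10) + 3.3·10^(72/10) + 1.9·10^(74/10) + 1.3·10^(72/10) = 1.437e+08.
L_eq = 10·log₁₀(1.437e+08/12.3) = 70.68 dB(A).

71 dB(A)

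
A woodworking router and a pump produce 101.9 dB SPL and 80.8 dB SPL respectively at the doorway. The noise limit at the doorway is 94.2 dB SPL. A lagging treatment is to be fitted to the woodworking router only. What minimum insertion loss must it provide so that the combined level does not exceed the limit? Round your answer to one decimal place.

The untreated sources together contribute 10^(80.8/10) = 1.202e+08, i.e. 80.80 dB SPL.
To meet 94.2 dB SPL overall, the treated woodworking router may contribute at most 10^(94.2/10) − 1.202e+08 = 2.510e+09, i.e. 94.00 dB SPL.
So the woodworking router must be reduced from 101.9 to 94.00 dB SPL: IL = 7.90 dB.

7.9 dB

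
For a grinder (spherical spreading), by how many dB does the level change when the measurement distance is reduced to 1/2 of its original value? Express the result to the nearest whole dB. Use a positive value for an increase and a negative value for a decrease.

With spherical spreading the level changes by −20·log₁₀(r₂/r₁).
ΔL = −20·log₁₀(0.5) = +6.02 dB.

+6 dB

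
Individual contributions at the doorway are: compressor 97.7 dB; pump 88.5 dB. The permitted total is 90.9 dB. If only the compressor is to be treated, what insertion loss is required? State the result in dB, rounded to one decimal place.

10.5 dB

The untreated sources together contribute 10^(88.5/10) = 7.079e+08, i.e. 88.50 dB.
The limit corresponds to 10^(90.9/10) = 1.230e+09; subtracting the fixed part leaves 5.223e+08 for the compressor, i.e. 87.18 dB.
Required insertion loss = 97.7 − 87.18 = 10.52 dB.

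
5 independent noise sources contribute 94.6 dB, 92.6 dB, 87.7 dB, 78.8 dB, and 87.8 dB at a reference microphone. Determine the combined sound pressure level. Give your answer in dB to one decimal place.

Incoherent sources combine by intensity addition: L_total = 10·log₁₀(Σ 10^(L_i/10)).
Σ 10^(L/10) = 10^(94.6/10) + 10^(92.6/10) + 10^(87.7/10) + 10^(78.8/10) + 10^(87.8/10) = 5.971e+09.
L_total = 10·log₁₀(5.971e+09) = 97.76 dB.

97.8 dB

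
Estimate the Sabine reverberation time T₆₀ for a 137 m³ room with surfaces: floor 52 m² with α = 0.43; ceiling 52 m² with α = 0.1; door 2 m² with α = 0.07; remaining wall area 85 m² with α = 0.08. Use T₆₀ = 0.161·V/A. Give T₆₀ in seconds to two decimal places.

Total absorption A = 52·0.43 + 52·0.1 + 2·0.07 + 85·0.08 = 34.50 m² sabins.
T₆₀ = 0.161 × 137 / 34.50 = 0.639 s.

0.64 s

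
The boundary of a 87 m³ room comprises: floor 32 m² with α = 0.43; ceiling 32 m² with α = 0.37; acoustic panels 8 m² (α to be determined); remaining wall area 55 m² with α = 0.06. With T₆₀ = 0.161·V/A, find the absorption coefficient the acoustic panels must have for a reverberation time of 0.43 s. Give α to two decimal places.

0.46

A = 0.161·V/T₆₀ = 0.161·87/0.43 = 32.57 m² sabins.
Absorption from the other surfaces = 32·0.43 + 32·0.37 + 55·0.06 = 28.90 m², so the acoustic panels must supply 3.67 m² over 8 m².
α = 3.67/8 = 0.459.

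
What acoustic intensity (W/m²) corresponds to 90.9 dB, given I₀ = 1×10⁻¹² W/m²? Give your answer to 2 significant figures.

I = I₀·10^(L/10) = 10⁻¹² × 10^(90.9/10) = 10^(-2.910).

0.0012 W/m²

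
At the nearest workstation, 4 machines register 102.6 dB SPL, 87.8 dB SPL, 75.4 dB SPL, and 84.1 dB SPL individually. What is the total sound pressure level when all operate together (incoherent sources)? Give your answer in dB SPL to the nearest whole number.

Incoherent sources combine by intensity addition: L_total = 10·log₁₀(Σ 10^(L_i/10)).
Σ 10^(L/10) = 10^(102.6/10) + 10^(87.8/10) + 10^(75.4/10) + 10^(84.1/10) = 1.909e+10.
L_total = 10·log₁₀(1.909e+10) = 102.81 dB SPL.

103 dB SPL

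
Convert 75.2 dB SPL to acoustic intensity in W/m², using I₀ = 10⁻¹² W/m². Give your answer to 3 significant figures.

I/I₀ = 10^(75.2/10) = 3.311e+07, so I = 3.311e+07 × 10⁻¹² W/m².

3.31e-05 W/m²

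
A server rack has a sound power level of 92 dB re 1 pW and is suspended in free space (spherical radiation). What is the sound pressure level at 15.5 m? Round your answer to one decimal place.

57.2 dB

L_p = L_w − 10·log₁₀(4π·r²) with r = 15.5 m.
4π·r² = 3019 m², 10·log₁₀ of that is 34.799 dB.
L_p = 92 − 34.799 = 57.20 dB.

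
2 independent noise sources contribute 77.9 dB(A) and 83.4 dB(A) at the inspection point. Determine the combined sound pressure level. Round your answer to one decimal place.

84.5 dB(A)

For uncorrelated sources the intensities add, so convert each level to linear form, sum, and take 10·log₁₀ of the total.
Σ 10^(L/10) = 10^(77.9/10) + 10^(83.4/10) = 2.804e+08.
L_total = 10·log₁₀(2.804e+08) = 84.48 dB(A).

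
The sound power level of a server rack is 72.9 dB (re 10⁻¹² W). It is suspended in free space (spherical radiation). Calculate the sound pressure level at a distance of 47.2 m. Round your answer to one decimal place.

The power spreads over a sphere of area 4π·r², so L_p = L_w − 10·log₁₀(4π·r²).
4π·r² = 2.8e+04 m², 10·log₁₀ of that is 44.471 dB.
L_p = 72.9 − 44.471 = 28.43 dB.

28.4 dB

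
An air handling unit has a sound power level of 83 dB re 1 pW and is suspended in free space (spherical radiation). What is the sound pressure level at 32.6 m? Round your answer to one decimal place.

L_p = L_w − 10·log₁₀(4π·r²) with r = 32.6 m.
4π·r² = 1.336e+04 m², 10·log₁₀ of that is 41.256 dB.
L_p = 83 − 41.256 = 41.74 dB.

41.7 dB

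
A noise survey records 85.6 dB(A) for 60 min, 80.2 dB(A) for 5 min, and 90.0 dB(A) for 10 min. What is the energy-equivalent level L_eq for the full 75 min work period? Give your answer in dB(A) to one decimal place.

86.3 dB(A)

L_eq = 10·log₁₀[(1/T)·Σ tᵢ·10^(Lᵢ/10)] with T = 75 min.
Σ tᵢ·10^(Lᵢ/10) = 60·10^(85.6/10) + 5·10^(80.2/10) + 10·10^(90.0/10) = 3.231e+10.
L_eq = 10·log₁₀(3.231e+10/75) = 86.34 dB(A).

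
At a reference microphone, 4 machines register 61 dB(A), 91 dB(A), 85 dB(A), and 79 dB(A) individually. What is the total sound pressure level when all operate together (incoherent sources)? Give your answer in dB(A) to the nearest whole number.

92 dB(A)

Incoherent sources combine by intensity addition: L_total = 10·log₁₀(Σ 10^(L_i/10)).
Σ 10^(L/10) = 10^(61/10) + 10^(91/10) + 10^(85/10) + 10^(79/10) = 1.656e+09.
L_total = 10·log₁₀(1.656e+09) = 92.19 dB(A).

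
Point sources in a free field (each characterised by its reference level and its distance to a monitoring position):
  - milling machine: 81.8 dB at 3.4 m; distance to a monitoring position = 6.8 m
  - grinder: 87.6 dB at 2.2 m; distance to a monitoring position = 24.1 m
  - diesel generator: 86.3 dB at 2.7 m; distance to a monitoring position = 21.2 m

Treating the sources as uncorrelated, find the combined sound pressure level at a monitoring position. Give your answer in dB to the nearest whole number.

Apply inverse-square spreading to bring every level to the receiver, then sum 10^(L/10).
milling machine: 81.8 − 20·log₁₀(6.8/3.4) = 81.8 − 6.02 = 75.78 dB.
grinder: 87.6 − 20·log₁₀(24.1/2.2) = 87.6 − 20.79 = 66.81 dB.
diesel generator: 86.3 − 20·log₁₀(21.2/2.7) = 86.3 − 17.90 = 68.40 dB.
Σ 10^(L/10) = 4.955e+07 → L_total = 10·log₁₀(4.955e+07) = 76.95 dB.

77 dB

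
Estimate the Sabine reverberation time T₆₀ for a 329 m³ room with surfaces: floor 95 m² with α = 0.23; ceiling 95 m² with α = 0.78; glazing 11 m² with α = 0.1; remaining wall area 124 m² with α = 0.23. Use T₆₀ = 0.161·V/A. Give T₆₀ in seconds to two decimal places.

0.42 s

Total absorption A = 95·0.23 + 95·0.78 + 11·0.1 + 124·0.23 = 125.57 m² sabins.
T₆₀ = 0.161 × 329 / 125.57 = 0.422 s.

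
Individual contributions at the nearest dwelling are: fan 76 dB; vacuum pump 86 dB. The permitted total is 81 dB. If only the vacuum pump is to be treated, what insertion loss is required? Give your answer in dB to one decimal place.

6.7 dB

Fixed contribution from the other source: Σ 10^(L/10) = 10^(76/10) = 3.981e+07 (76.00 dB).
To meet 81 dB overall, the treated vacuum pump may contribute at most 10^(81/10) − 3.981e+07 = 8.608e+07, i.e. 79.35 dB.
So the vacuum pump must be reduced from 86 to 79.35 dB: IL = 6.65 dB.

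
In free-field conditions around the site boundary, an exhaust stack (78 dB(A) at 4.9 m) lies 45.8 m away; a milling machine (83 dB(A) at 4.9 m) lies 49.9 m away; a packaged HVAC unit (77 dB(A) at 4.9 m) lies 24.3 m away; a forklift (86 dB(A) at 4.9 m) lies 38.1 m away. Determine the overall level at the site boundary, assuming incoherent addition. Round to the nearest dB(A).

Propagate each source to the receiver with L = L_ref − 20·log₁₀(r/r_ref), then add intensities.
exhaust stack: 78 − 20·log₁₀(45.8/4.9) = 78 − 19.41 = 58.59 dB(A).
milling machine: 83 − 20·log₁₀(49.9/4.9) = 83 − 20.16 = 62.84 dB(A).
packaged HVAC unit: 77 − 20·log₁₀(24.3/4.9) = 77 − 13.91 = 63.09 dB(A).
forklift: 86 − 20·log₁₀(38.1/4.9) = 86 − 17.81 = 68.19 dB(A).
Σ 10^(L/10) = 1.127e+07 → L_total = 10·log₁₀(1.127e+07) = 70.52 dB(A).

71 dB(A)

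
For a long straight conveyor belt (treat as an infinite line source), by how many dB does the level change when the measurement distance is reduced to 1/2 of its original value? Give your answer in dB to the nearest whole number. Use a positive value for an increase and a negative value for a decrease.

+3 dB

A line source loses 3 dB per doubling of distance; generally ΔL = −10·log₁₀(r₂/r₁).
ΔL = −10·log₁₀(0.5) = +3.01 dB.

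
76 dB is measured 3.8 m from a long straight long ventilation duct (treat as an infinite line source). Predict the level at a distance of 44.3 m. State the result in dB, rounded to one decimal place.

For a line source, L₂ = L₁ − 10·log₁₀(r₂/r₁).
L₂ = 76 − 10·log₁₀(44.3/3.8) = 76 − 10.666 = 65.33 dB.

65.3 dB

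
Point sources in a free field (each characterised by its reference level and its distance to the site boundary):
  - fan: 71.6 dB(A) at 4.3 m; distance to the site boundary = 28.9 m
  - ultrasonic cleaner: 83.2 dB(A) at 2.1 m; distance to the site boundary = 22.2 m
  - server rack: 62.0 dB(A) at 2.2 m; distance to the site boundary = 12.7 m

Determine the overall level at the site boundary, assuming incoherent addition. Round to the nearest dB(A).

63 dB(A)

Propagate each source to the receiver with L = L_ref − 20·log₁₀(r/r_ref), then add intensities.
fan: 71.6 − 20·log₁₀(28.9/4.3) = 71.6 − 16.55 = 55.05 dB(A).
ultrasonic cleaner: 83.2 − 20·log₁₀(22.2/2.1) = 83.2 − 20.48 = 62.72 dB(A).
server rack: 62.0 − 20·log₁₀(12.7/2.2) = 62.0 − 15.23 = 46.77 dB(A).
Σ 10^(L/10) = 2.237e+06 → L_total = 10·log₁₀(2.237e+06) = 63.50 dB(A).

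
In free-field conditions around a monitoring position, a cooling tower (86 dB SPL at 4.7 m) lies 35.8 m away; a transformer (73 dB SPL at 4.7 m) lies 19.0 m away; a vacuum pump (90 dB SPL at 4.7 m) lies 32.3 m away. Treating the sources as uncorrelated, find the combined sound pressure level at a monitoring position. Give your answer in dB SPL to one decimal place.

74.7 dB SPL

Propagate each source to the receiver with L = L_ref − 20·log₁₀(r/r_ref), then add intensities.
cooling tower: 86 − 20·log₁₀(35.8/4.7) = 86 − 17.64 = 68.36 dB SPL.
transformer: 73 − 20·log₁₀(19.0/4.7) = 73 − 12.13 = 60.87 dB SPL.
vacuum pump: 90 − 20·log₁₀(32.3/4.7) = 90 − 16.74 = 73.26 dB SPL.
Σ 10^(L/10) = 2.926e+07 → L_total = 10·log₁₀(2.926e+07) = 74.66 dB SPL.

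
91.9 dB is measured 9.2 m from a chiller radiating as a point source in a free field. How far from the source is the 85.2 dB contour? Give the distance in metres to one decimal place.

For a point source L₁ − L₂ = 20·log₁₀(r₂/r₁), so r₂ = r₁·10^((L₁−L₂)/20).
r₂ = 9.2·10^((91.9−85.2)/20) = 9.2·10^(6.7/20) = 19.90 m.

19.9 m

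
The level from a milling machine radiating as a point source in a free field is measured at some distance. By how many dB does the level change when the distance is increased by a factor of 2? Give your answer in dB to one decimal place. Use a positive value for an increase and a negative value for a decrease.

-6.0 dB

A point source loses 6 dB per doubling of distance; generally ΔL = −20·log₁₀(r₂/r₁).
ΔL = −20·log₁₀(2) = -6.02 dB.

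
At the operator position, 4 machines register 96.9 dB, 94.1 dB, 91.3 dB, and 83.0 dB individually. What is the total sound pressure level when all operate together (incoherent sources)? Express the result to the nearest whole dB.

Incoherent sources combine by intensity addition: L_total = 10·log₁₀(Σ 10^(L_i/10)).
Σ 10^(L/10) = 10^(96.9/10) + 10^(94.1/10) + 10^(91.3/10) + 10^(83.0/10) = 9.017e+09.
L_total = 10·log₁₀(9.017e+09) = 99.55 dB.

100 dB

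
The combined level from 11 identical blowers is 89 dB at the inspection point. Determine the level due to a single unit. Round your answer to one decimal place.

78.6 dB

Dividing the total intensity by 11 lowers the level by 10·log₁₀ 11 = 10.414 dB: L₁ = 89 − 10.414.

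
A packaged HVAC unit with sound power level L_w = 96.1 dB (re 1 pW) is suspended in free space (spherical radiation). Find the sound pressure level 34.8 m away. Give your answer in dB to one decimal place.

Free-field spherical radiation: L_p = L_w − 10·log₁₀(4π·r²), r = 34.8 m.
4π·r² = 1.522e+04 m², 10·log₁₀ of that is 41.824 dB.
L_p = 96.1 − 41.824 = 54.28 dB.

54.3 dB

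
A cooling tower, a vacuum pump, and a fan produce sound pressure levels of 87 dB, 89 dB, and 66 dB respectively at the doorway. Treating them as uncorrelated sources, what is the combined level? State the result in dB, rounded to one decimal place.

91.1 dB

Incoherent sources combine by intensity addition: L_total = 10·log₁₀(Σ 10^(L_i/10)).
Σ 10^(L/10) = 10^(87/10) + 10^(89/10) + 10^(66/10) = 1.299e+09.
L_total = 10·log₁₀(1.299e+09) = 91.14 dB.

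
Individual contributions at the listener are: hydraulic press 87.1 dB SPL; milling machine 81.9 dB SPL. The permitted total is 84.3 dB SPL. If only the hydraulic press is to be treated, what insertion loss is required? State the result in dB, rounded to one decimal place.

6.5 dB

The untreated sources together contribute 10^(81.9/10) = 1.549e+08, i.e. 81.90 dB SPL.
To meet 84.3 dB SPL overall, the treated hydraulic press may contribute at most 10^(84.3/10) − 1.549e+08 = 1.143e+08, i.e. 80.58 dB SPL.
Required insertion loss = 87.1 − 80.58 = 6.52 dB.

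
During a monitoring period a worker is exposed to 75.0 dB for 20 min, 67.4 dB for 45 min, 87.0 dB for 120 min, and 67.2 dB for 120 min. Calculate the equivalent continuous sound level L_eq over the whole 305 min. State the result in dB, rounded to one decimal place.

83.1 dB

L_eq = 10·log₁₀[(1/T)·Σ tᵢ·10^(Lᵢ/10)] with T = 305 min.
Σ tᵢ·10^(Lᵢ/10) = 20·10^(75.0/10) + 45·10^(67.4/10) + 120·10^(87.0/10) + 120·10^(67.2/10) = 6.165e+10.
L_eq = 10·log₁₀(6.165e+10/305) = 83.06 dB.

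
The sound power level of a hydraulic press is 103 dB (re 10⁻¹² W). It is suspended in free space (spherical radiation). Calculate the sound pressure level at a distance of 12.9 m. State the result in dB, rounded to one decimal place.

Free-field spherical radiation: L_p = L_w − 10·log₁₀(4π·r²), r = 12.9 m.
4π·r² = 2091 m², 10·log₁₀ of that is 33.204 dB.
L_p = 103 − 33.204 = 69.80 dB.

69.8 dB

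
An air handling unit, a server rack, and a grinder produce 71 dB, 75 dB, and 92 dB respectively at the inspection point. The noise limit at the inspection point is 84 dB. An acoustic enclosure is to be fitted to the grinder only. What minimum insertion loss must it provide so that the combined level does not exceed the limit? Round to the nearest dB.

9 dB

Fixed contribution from the other sources: Σ 10^(L/10) = 10^(71/10) + 10^(75/10) = 4.421e+07 (76.46 dB).
To meet 84 dB overall, the treated grinder may contribute at most 10^(84/10) − 4.421e+07 = 2.070e+08, i.e. 83.16 dB.
Required insertion loss = 92 − 83.16 = 8.84 dB.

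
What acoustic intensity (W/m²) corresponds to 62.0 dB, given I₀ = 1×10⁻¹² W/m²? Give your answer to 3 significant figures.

1.58e-06 W/m²

I = I₀·10^(L/10) = 10⁻¹² × 10^(62.0/10) = 10^(-5.800).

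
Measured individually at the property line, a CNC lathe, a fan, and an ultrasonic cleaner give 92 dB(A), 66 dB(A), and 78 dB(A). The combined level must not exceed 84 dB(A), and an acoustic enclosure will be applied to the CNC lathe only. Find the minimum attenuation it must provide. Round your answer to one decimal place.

9.3 dB

The untreated sources together contribute 10^(66/10) + 10^(78/10) = 6.708e+07, i.e. 78.27 dB(A).
To meet 84 dB(A) overall, the treated CNC lathe may contribute at most 10^(84/10) − 6.708e+07 = 1.841e+08, i.e. 82.65 dB(A).
So the CNC lathe must be reduced from 92 to 82.65 dB(A): IL = 9.35 dB.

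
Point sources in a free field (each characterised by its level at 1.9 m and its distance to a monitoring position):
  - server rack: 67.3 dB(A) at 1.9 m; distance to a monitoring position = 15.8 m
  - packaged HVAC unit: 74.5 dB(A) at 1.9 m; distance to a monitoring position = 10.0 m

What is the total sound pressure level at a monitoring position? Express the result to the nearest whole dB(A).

First find each source's level at the receiver (point-source: −20·log₁₀(r/r_ref)), then combine on an intensity basis.
server rack: 67.3 − 20·log₁₀(15.8/1.9) = 67.3 − 18.40 = 48.90 dB(A).
packaged HVAC unit: 74.5 − 20·log₁₀(10.0/1.9) = 74.5 − 14.42 = 60.08 dB(A).
Σ 10^(L/10) = 1.095e+06 → L_total = 10·log₁₀(1.095e+06) = 60.39 dB(A).

60 dB(A)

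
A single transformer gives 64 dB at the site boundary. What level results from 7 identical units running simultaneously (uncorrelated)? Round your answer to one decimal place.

L_total = L₁ + 10·log₁₀ N for N identical incoherent sources.
L_total = 64 + 10·log₁₀(7) = 64 + 8.451 = 72.45 dB.

72.5 dB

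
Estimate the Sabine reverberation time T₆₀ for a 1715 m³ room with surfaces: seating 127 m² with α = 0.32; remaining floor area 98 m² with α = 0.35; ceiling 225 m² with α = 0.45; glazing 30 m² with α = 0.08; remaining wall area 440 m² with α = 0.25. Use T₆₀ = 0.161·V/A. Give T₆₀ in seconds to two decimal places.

Summing Sᵢαᵢ: 127·0.32 + 98·0.35 + 225·0.45 + 30·0.08 + 440·0.25 = 288.59 m².
T₆₀ = 0.161 × 1715 / 288.59 = 0.957 s.

0.96 s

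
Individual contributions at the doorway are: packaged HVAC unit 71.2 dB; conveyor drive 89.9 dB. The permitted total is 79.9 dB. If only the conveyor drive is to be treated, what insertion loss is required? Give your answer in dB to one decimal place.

Fixed contribution from the other source: Σ 10^(L/10) = 10^(71.2/10) = 1.318e+07 (71.20 dB).
The limit corresponds to 10^(79.9/10) = 9.772e+07; subtracting the fixed part leaves 8.454e+07 for the conveyor drive, i.e. 79.27 dB.
So the conveyor drive must be reduced from 89.9 to 79.27 dB: IL = 10.63 dB.

10.6 dB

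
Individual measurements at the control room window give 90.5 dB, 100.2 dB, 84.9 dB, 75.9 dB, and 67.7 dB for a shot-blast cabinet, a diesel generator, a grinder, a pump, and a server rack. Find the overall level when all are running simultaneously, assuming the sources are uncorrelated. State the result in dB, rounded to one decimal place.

100.8 dB

Incoherent sources combine by intensity addition: L_total = 10·log₁₀(Σ 10^(L_i/10)).
Σ 10^(L/10) = 10^(90.5/10) + 10^(100.2/10) + 10^(84.9/10) + 10^(75.9/10) + 10^(67.7/10) = 1.195e+10.
L_total = 10·log₁₀(1.195e+10) = 100.77 dB.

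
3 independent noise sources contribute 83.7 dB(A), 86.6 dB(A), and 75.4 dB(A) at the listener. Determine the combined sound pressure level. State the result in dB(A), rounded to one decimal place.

For uncorrelated sources the intensities add, so convert each level to linear form, sum, and take 10·log₁₀ of the total.
Σ 10^(L/10) = 10^(83.7/10) + 10^(86.6/10) + 10^(75.4/10) = 7.262e+08.
L_total = 10·log₁₀(7.262e+08) = 88.61 dB(A).

88.6 dB(A)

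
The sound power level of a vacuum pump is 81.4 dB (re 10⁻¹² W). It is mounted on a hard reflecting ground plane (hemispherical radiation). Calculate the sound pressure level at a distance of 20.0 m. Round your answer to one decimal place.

47.4 dB

The power spreads over a hemisphere of area 2π·r², so L_p = L_w − 10·log₁₀(2π·r²).
2π·r² = 2513 m², 10·log₁₀ of that is 34.002 dB.
L_p = 81.4 − 34.002 = 47.40 dB.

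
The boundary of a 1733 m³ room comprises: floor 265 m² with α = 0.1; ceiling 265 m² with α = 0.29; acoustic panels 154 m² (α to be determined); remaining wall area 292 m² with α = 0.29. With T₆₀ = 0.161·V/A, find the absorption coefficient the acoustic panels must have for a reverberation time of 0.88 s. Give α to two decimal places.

From T₆₀ = 0.161·V/A, the target T₆₀ = 0.88 s needs A = 0.161·1733/0.88 = 317.06 m².
Absorption from the other surfaces = 265·0.1 + 265·0.29 + 292·0.29 = 188.03 m², so the acoustic panels must supply 129.03 m² over 154 m².
α = 129.03/154 = 0.838.

0.84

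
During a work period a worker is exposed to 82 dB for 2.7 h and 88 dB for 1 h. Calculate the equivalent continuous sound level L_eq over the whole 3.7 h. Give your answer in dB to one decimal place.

The energy average is taken in the linear domain: L_eq = 10·log₁₀[(Σ tᵢ·10^(Lᵢ/10))/T], T = 3.7 h.
Σ tᵢ·10^(Lᵢ/10) = 2.7·10^(82/10) + 1·10^(88/10) = 1.059e+09.
L_eq = 10·log₁₀(1.059e+09/3.7) = 84.57 dB.

84.6 dB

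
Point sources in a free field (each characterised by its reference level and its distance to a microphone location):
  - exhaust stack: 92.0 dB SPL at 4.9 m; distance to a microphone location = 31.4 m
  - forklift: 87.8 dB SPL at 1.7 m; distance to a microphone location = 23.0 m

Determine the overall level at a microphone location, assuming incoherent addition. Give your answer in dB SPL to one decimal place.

First find each source's level at the receiver (point-source: −20·log₁₀(r/r_ref)), then combine on an intensity basis.
exhaust stack: 92.0 − 20·log₁₀(31.4/4.9) = 92.0 − 16.13 = 75.87 dB SPL.
forklift: 87.8 − 20·log₁₀(23.0/1.7) = 87.8 − 22.63 = 65.17 dB SPL.
Σ 10^(L/10) = 4.189e+07 → L_total = 10·log₁₀(4.189e+07) = 76.22 dB SPL.

76.2 dB SPL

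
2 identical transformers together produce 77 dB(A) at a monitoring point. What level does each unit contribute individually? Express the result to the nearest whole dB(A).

74 dB(A)

2 equal contributions raise the level by 10·log₁₀ 2 = 3.010 dB, so each unit alone gives 77 − 3.010.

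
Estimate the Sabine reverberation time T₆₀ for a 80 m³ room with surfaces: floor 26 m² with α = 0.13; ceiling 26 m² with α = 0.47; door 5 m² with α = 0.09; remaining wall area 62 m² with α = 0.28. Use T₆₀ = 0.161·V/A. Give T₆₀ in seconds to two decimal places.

Total absorption A = 26·0.13 + 26·0.47 + 5·0.09 + 62·0.28 = 33.41 m² sabins.
T₆₀ = 0.161·V/A = 0.161·80/33.41 = 0.386 s.

0.39 s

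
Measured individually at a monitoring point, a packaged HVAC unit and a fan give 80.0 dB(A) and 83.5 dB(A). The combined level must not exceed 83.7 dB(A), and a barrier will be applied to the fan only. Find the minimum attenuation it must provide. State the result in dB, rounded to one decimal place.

Fixed contribution from the other source: Σ 10^(L/10) = 10^(80.0/10) = 1.000e+08 (80.00 dB(A)).
The limit corresponds to 10^(83.7/10) = 2.344e+08; subtracting the fixed part leaves 1.344e+08 for the fan, i.e. 81.28 dB(A).
So the fan must be reduced from 83.5 to 81.28 dB(A): IL = 2.22 dB.

2.2 dB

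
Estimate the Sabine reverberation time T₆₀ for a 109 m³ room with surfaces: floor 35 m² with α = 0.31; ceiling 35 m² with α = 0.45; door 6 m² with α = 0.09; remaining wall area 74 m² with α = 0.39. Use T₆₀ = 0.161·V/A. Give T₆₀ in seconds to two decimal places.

Summing Sᵢαᵢ: 35·0.31 + 35·0.45 + 6·0.09 + 74·0.39 = 56.00 m².
T₆₀ = 0.161 × 109 / 56.00 = 0.313 s.

0.31 s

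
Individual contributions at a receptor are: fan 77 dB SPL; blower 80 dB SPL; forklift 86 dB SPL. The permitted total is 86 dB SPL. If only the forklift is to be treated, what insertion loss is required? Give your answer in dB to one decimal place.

2.1 dB

Everything except the forklift sums to 10^(77/10) + 10^(80/10) = 1.501e+08 in linear terms, 81.76 dB SPL.
To meet 86 dB SPL overall, the treated forklift may contribute at most 10^(86/10) − 1.501e+08 = 2.480e+08, i.e. 83.94 dB SPL.
So the forklift must be reduced from 86 to 83.94 dB SPL: IL = 2.06 dB.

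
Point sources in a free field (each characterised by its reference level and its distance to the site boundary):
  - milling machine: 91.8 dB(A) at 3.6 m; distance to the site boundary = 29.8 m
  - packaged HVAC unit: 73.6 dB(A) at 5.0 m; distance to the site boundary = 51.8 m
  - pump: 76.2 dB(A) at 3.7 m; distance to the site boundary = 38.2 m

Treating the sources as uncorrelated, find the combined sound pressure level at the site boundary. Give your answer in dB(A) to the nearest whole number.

74 dB(A)

Propagate each source to the receiver with L = L_ref − 20·log₁₀(r/r_ref), then add intensities.
milling machine: 91.8 − 20·log₁₀(29.8/3.6) = 91.8 − 18.36 = 73.44 dB(A).
packaged HVAC unit: 73.6 − 20·log₁₀(51.8/5.0) = 73.6 − 20.31 = 53.29 dB(A).
pump: 76.2 − 20·log₁₀(38.2/3.7) = 76.2 − 20.28 = 55.92 dB(A).
Σ 10^(L/10) = 2.269e+07 → L_total = 10·log₁₀(2.269e+07) = 73.56 dB(A).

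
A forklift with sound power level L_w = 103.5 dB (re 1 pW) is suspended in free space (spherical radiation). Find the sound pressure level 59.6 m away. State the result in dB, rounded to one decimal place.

57.0 dB

L_p = L_w − 10·log₁₀(4π·r²) with r = 59.6 m.
4π·r² = 4.464e+04 m², 10·log₁₀ of that is 46.497 dB.
L_p = 103.5 − 46.497 = 57.00 dB.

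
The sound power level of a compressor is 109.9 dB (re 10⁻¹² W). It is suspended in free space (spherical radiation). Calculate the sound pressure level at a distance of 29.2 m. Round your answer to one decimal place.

L_p = L_w − 10·log₁₀(4π·r²) with r = 29.2 m.
4π·r² = 1.071e+04 m², 10·log₁₀ of that is 40.300 dB.
L_p = 109.9 − 40.300 = 69.60 dB.

69.6 dB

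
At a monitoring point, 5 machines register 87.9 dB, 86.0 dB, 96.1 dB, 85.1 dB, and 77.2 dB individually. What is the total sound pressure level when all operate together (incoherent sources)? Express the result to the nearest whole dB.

Incoherent sources combine by intensity addition: L_total = 10·log₁₀(Σ 10^(L_i/10)).
Σ 10^(L/10) = 10^(87.9/10) + 10^(86.0/10) + 10^(96.1/10) + 10^(85.1/10) + 10^(77.2/10) = 5.465e+09.
L_total = 10·log₁₀(5.465e+09) = 97.38 dB.

97 dB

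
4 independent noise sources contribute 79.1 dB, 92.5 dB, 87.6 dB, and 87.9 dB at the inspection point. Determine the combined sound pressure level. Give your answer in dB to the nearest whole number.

95 dB

Incoherent sources combine by intensity addition: L_total = 10·log₁₀(Σ 10^(L_i/10)).
Σ 10^(L/10) = 10^(79.1/10) + 10^(92.5/10) + 10^(87.6/10) + 10^(87.9/10) = 3.052e+09.
L_total = 10·log₁₀(3.052e+09) = 94.85 dB.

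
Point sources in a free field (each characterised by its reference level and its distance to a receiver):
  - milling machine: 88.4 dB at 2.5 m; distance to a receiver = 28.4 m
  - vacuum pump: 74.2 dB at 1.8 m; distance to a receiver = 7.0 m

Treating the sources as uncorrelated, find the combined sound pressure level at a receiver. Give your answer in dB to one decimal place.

68.5 dB

Apply inverse-square spreading to bring every level to the receiver, then sum 10^(L/10).
milling machine: 88.4 − 20·log₁₀(28.4/2.5) = 88.4 − 21.11 = 67.29 dB.
vacuum pump: 74.2 − 20·log₁₀(7.0/1.8) = 74.2 − 11.80 = 62.40 dB.
Σ 10^(L/10) = 7.100e+06 → L_total = 10·log₁₀(7.100e+06) = 68.51 dB.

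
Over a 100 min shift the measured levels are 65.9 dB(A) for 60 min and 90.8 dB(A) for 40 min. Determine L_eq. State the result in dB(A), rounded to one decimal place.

86.8 dB(A)

L_eq = 10·log₁₀[(1/T)·Σ tᵢ·10^(Lᵢ/10)] with T = 100 min.
Σ tᵢ·10^(Lᵢ/10) = 60·10^(65.9/10) + 40·10^(90.8/10) = 4.832e+10.
L_eq = 10·log₁₀(4.832e+10/100) = 86.84 dB(A).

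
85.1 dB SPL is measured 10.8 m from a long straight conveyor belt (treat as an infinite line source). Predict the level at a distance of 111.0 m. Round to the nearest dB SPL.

Line-source attenuation: ΔL = 10·log₁₀(r₂/r₁) = 10·log₁₀(111.0/10.8) = 10.119 dB.
L₂ = 85.1 − 10·log₁₀(111.0/10.8) = 85.1 − 10.119 = 74.98 dB SPL.

75 dB SPL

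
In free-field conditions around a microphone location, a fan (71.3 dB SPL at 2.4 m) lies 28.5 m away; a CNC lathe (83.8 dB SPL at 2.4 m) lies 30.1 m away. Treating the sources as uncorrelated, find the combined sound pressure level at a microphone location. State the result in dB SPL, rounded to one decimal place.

First find each source's level at the receiver (point-source: −20·log₁₀(r/r_ref)), then combine on an intensity basis.
fan: 71.3 − 20·log₁₀(28.5/2.4) = 71.3 − 21.49 = 49.81 dB SPL.
CNC lathe: 83.8 − 20·log₁₀(30.1/2.4) = 83.8 − 21.97 = 61.83 dB SPL.
Σ 10^(L/10) = 1.621e+06 → L_total = 10·log₁₀(1.621e+06) = 62.10 dB SPL.

62.1 dB SPL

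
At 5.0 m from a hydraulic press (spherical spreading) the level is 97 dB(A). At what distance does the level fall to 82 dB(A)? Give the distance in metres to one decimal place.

28.1 m

For a point source L₁ − L₂ = 20·log₁₀(r₂/r₁), so r₂ = r₁·10^((L₁−L₂)/20).
r₂ = 5.0·10^((97−82)/20) = 5.0·10^(15.0/20) = 28.12 m.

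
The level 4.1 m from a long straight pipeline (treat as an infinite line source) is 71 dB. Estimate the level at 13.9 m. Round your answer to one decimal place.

65.7 dB

For a line source, L₂ = L₁ − 10·log₁₀(r₂/r₁).
L₂ = 71 − 10·log₁₀(13.9/4.1) = 71 − 5.302 = 65.70 dB.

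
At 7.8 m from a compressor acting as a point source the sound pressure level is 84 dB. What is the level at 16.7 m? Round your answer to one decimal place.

77.4 dB

Point-source attenuation: ΔL = 20·log₁₀(r₂/r₁) = 20·log₁₀(16.7/7.8) = 6.612 dB.
L₂ = 84 − 20·log₁₀(16.7/7.8) = 84 − 6.612 = 77.39 dB.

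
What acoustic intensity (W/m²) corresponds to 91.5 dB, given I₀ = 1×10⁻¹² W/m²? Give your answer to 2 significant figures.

L = 10·log₁₀(I/I₀) ⇒ I = I₀·10^(L/10) = 10⁻¹² × 10^9.15.

0.0014 W/m²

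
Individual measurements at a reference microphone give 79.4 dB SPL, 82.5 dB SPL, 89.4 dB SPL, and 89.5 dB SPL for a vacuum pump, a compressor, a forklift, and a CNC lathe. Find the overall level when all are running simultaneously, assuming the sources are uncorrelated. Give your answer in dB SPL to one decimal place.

93.1 dB SPL

Incoherent sources combine by intensity addition: L_total = 10·log₁₀(Σ 10^(L_i/10)).
Σ 10^(L/10) = 10^(79.4/10) + 10^(82.5/10) + 10^(89.4/10) + 10^(89.5/10) = 2.027e+09.
L_total = 10·log₁₀(2.027e+09) = 93.07 dB SPL.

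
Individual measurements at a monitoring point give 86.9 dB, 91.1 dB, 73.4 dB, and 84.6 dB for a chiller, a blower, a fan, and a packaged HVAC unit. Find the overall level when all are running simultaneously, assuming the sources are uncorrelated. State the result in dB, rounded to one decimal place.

For uncorrelated sources the intensities add, so convert each level to linear form, sum, and take 10·log₁₀ of the total.
Σ 10^(L/10) = 10^(86.9/10) + 10^(91.1/10) + 10^(73.4/10) + 10^(84.6/10) = 2.088e+09.
L_total = 10·log₁₀(2.088e+09) = 93.20 dB.

93.2 dB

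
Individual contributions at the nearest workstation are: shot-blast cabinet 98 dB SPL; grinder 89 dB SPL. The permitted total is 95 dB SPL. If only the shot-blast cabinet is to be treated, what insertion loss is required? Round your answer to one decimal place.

4.3 dB

Fixed contribution from the other source: Σ 10^(L/10) = 10^(89/10) = 7.943e+08 (89.00 dB SPL).
The limit corresponds to 10^(95/10) = 3.162e+09; subtracting the fixed part leaves 2.368e+09 for the shot-blast cabinet, i.e. 93.74 dB SPL.
So the shot-blast cabinet must be reduced from 98 to 93.74 dB SPL: IL = 4.26 dB.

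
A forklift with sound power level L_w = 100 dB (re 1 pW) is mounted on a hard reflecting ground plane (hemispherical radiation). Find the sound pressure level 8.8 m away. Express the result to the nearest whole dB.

Free-field hemispherical radiation: L_p = L_w − 10·log₁₀(2π·r²), r = 8.8 m.
2π·r² = 486.6 m², 10·log₁₀ of that is 26.871 dB.
L_p = 100 − 26.871 = 73.13 dB.

73 dB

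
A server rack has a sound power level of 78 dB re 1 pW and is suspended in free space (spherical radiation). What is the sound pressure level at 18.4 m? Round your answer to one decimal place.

41.7 dB

Free-field spherical radiation: L_p = L_w − 10·log₁₀(4π·r²), r = 18.4 m.
4π·r² = 4254 m², 10·log₁₀ of that is 36.288 dB.
L_p = 78 − 36.288 = 41.71 dB.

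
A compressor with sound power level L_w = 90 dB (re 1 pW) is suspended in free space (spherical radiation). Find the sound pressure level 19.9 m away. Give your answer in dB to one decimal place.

53.0 dB

Free-field spherical radiation: L_p = L_w − 10·log₁₀(4π·r²), r = 19.9 m.
4π·r² = 4976 m², 10·log₁₀ of that is 36.969 dB.
L_p = 90 − 36.969 = 53.03 dB.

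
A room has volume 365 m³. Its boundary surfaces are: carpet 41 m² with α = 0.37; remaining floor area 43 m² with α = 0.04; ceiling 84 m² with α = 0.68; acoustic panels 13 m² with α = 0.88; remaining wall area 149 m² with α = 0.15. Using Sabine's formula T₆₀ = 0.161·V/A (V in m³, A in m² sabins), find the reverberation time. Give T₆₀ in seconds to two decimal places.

Total absorption A = 41·0.37 + 43·0.04 + 84·0.68 + 13·0.88 + 149·0.15 = 107.80 m² sabins.
T₆₀ = 0.161 × 365 / 107.80 = 0.545 s.

0.55 s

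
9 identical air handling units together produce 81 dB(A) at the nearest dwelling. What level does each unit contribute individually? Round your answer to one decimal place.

Dividing the total intensity by 9 lowers the level by 10·log₁₀ 9 = 9.542 dB: L₁ = 81 − 9.542.

71.5 dB(A)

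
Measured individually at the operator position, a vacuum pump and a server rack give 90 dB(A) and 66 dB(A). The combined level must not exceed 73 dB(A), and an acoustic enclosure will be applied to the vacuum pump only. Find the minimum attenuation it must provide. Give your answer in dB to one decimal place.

18.0 dB

Everything except the vacuum pump sums to 10^(66/10) = 3.981e+06 in linear terms, 66.00 dB(A).
The limit corresponds to 10^(73/10) = 1.995e+07; subtracting the fixed part leaves 1.597e+07 for the vacuum pump, i.e. 72.03 dB(A).
So the vacuum pump must be reduced from 90 to 72.03 dB(A): IL = 17.97 dB.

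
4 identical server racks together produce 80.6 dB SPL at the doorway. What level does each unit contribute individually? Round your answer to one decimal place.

For N identical incoherent sources L_total = L₁ + 10·log₁₀ N, so L₁ = 80.6 − 10·log₁₀(4) = 80.6 − 6.021.

74.6 dB SPL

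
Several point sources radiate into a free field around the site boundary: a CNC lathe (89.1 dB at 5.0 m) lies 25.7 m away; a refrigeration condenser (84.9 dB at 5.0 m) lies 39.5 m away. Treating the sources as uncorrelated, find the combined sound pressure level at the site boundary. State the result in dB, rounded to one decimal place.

Propagate each source to the receiver with L = L_ref − 20·log₁₀(r/r_ref), then add intensities.
CNC lathe: 89.1 − 20·log₁₀(25.7/5.0) = 89.1 − 14.22 = 74.88 dB.
refrigeration condenser: 84.9 − 20·log₁₀(39.5/5.0) = 84.9 − 17.95 = 66.95 dB.
Σ 10^(L/10) = 3.572e+07 → L_total = 10·log₁₀(3.572e+07) = 75.53 dB.

75.5 dB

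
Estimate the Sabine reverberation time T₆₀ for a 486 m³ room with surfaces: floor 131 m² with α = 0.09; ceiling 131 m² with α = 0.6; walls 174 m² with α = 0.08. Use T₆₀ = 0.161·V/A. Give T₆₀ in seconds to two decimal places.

0.75 s

Total absorption A = 131·0.09 + 131·0.6 + 174·0.08 = 104.31 m² sabins.
T₆₀ = 0.161·V/A = 0.161·486/104.31 = 0.750 s.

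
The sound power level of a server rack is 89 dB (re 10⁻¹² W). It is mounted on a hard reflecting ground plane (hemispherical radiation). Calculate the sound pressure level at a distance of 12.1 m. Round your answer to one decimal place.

59.4 dB

L_p = L_w − 10·log₁₀(2π·r²) with r = 12.1 m.
2π·r² = 919.9 m², 10·log₁₀ of that is 29.638 dB.
L_p = 89 − 29.638 = 59.36 dB.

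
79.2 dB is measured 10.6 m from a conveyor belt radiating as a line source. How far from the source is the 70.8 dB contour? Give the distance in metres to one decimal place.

73.3 m

The 8.4 dB drop corresponds to a distance ratio of 10^(8.4/10) for a line source.
r₂ = 10.6·10^((79.2−70.8)/10) = 10.6·10^(8.4/10) = 73.33 m.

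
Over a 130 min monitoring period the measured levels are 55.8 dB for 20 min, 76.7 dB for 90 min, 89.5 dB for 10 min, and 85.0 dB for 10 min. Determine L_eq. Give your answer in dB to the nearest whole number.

L_eq = 10·log₁₀[(1/T)·Σ tᵢ·10^(Lᵢ/10)] with T = 130 min.
Σ tᵢ·10^(Lᵢ/10) = 20·10^(55.8/10) + 90·10^(76.7/10) + 10·10^(89.5/10) + 10·10^(85.0/10) = 1.629e+10.
L_eq = 10·log₁₀(1.629e+10/130) = 80.98 dB.

81 dB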